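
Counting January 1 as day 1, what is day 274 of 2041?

Jan has 31 days (274 − 31 = 243 remain).
Feb has 28 days (243 − 28 = 215 remain).
Mar has 31 days (215 − 31 = 184 remain).
Apr has 30 days (184 − 30 = 154 remain).
May has 31 days (154 − 31 = 123 remain).
Jun has 30 days (123 − 30 = 93 remain).
Jul has 31 days (93 − 31 = 62 remain).
Aug has 31 days (62 − 31 = 31 remain).
Sep has 30 days (31 − 30 = 1 remain).
1 into Oct → Oct 1.

Oct 1, 2041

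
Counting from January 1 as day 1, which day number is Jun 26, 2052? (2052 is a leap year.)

178

Days in months before Jun: 31 + 29 + 31 + 30 + 31 = 152.
Plus 26 days into Jun → day 178.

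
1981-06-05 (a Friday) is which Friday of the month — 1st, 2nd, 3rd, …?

1st

Day 5 falls in week ⌈5/7⌉ of the month.
Days 1–7 hold the 1st Friday, 8–14 the 2nd, 15–21 the 3rd, 22–28 the 4th, 29–31 the 5th.
5 is in the range for the 1st.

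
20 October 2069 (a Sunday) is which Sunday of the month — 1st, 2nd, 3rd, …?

3rd

Day 20 falls in week ⌈20/7⌉ of the month.
Days 1–7 hold the 1st Sunday, 8–14 the 2nd, 15–21 the 3rd, 22–28 the 4th, 29–31 the 5th.
20 is in the range for the 3rd.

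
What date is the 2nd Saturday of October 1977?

October 1977 begins on a Saturday, so the first Saturday is October 1.
The 2nd Saturday is 1 weeks later: 1 + 7 = 8.

1977-10-08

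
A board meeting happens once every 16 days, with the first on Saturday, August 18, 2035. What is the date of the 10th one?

The 10th occurrence is 9 intervals after the first: 9 × 16 = 144 days after August 18, 2035.
August has 31 days — 13 days to the end of August leaves 131.
September has 30 days (101 left).
October has 31 days (70 left).
November has 30 days (40 left).
December has 31 days (9 left).
9 days into January → January 9, 2036.

January 9, 2036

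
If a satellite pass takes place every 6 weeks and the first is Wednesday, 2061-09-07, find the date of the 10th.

2062-09-20

The 10th occurrence is 9 intervals after the first: 9 × 42 = 378 days after 2061-09-07.
September has 30 days — 23 days to the end of September leaves 355.
October has 31 days (324 left).
November has 30 days (294 left).
December has 31 days (263 left).
January has 31 days (232 left).
February has 28 days (204 left).
March has 31 days (173 left).
April has 30 days (143 left).
May has 31 days (112 left).
June has 30 days (82 left).
July has 31 days (51 left).
August has 31 days (20 left).
20 days into September → 2062-09-20.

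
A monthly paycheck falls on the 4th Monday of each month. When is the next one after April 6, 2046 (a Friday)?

April 23, 2046

April 2046 starts on a Sunday; its first Monday is the 2nd, so the 4th Monday is the 23rd — April 23, 2046.
April 23, 2046 is after April 6, 2046, so that is the next one.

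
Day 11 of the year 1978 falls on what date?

11 into Jan → Jan 11.

Jan 11, 1978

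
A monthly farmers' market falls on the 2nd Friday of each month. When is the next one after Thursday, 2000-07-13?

July 2000 starts on a Saturday; its first Friday is the 7th, so the 2nd Friday is the 14th — 2000-07-14.
2000-07-14 is after 2000-07-13, so that is the next one.

2000-07-14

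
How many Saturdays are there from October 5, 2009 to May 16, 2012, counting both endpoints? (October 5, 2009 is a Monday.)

136

October 5, 2009 is a Monday; the first Saturday on or after it is October 10, 2009 (5 days later).
From October 10, 2009 to May 16, 2012: 82 + 365 + 365 + 137 = 949 days (rest of 2009, 2010, 2011, to May 16, 2012 in 2012).
949 ÷ 7 = 135 full weeks with remainder 4, so 135 more Saturdays after the first → 136.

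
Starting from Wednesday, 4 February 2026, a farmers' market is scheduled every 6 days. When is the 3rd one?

16 February 2026

The 3rd occurrence is 2 intervals after the first: 2 × 6 = 12 days after 4 February 2026.
12 days later is 16 February 2026.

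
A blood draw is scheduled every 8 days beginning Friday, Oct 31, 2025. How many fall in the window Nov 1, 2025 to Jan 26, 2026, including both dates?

Occurrences land 8·i days after Oct 31, 2025 for i = 0, 1, 2, …
Nov 1, 2025 is 1 day after the start; 1 ÷ 8 = 0 remainder 1; since the remainder is 1, round up to i = 1. First occurrence in the window: #2 on Nov 8, 2025 (1×8 = 8 days in).
Jan 26, 2026 is 87 days after the start; 87 ÷ 8 = 10 remainder 7. Last occurrence in the window: #11 on Jan 19, 2026.
Occurrences #2 through #11: 10 in total.

10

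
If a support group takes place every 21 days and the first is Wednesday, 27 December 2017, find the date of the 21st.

The 21st occurrence is 20 intervals after the first: 20 × 21 = 420 days after 27 December 2017.
December has 31 days — 4 days to the end of December leaves 416.
2018 has 365 days (51 left).
January has 31 days (20 left).
20 days into February → 20 February 2019.

20 February 2019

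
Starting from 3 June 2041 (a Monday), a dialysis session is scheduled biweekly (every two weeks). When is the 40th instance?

1 December 2042

The 40th occurrence is 39 intervals after the first: 39 × 14 = 546 days after 3 June 2041.
June has 30 days — 27 days to the end of June leaves 519.
From end of June to end of 2041 is 184 days (335 left).
January has 31 days (304 left).
February has 28 days (276 left).
March has 31 days (245 left).
April has 30 days (215 left).
May has 31 days (184 left).
June has 30 days (154 left).
July has 31 days (123 left).
August has 31 days (92 left).
September has 30 days (62 left).
October has 31 days (31 left).
November has 30 days (1 left).
1 day into December → 1 December 2042.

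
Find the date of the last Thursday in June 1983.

June 1983 begins on a Wednesday, so the first Thursday is June 2 (1 day later).
June 1983 has 30 days. Adding weeks: 2, 9, 16, 23, 30 — the last one ≤ 30 is the 30th.

June 30, 1983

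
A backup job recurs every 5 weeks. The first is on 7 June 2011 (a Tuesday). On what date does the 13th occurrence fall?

The 13th occurrence is 12 intervals after the first: 12 × 35 = 420 days after 7 June 2011.
June has 30 days — 23 days to the end of June leaves 397.
July has 31 days (366 left).
August has 31 days (335 left).
September has 30 days (305 left).
October has 31 days (274 left).
November has 30 days (244 left).
December has 31 days (213 left).
January has 31 days (182 left).
February has 29 days (153 left).
March has 31 days (122 left).
April has 30 days (92 left).
May has 31 days (61 left).
June has 30 days (31 left).
31 days into July → 31 July 2012.

31 July 2012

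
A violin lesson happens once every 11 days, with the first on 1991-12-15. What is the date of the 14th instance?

The 14th occurrence is 13 intervals after the first: 13 × 11 = 143 days after 1991-12-15.
December has 31 days — 16 days to the end of December leaves 127.
January has 31 days (96 left).
February has 29 days (67 left).
March has 31 days (36 left).
April has 30 days (6 left).
6 days into May → 1992-05-06.

1992-05-06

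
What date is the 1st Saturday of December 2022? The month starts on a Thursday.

2022-12-03

December 2022 begins on a Thursday, so the first Saturday is December 3 (2 days later).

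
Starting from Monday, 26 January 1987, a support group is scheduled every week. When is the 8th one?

16 March 1987

The 8th occurrence is 7 intervals after the first: 7 × 7 = 49 days after 26 January 1987.
January has 31 days — 5 days to the end of January leaves 44.
February has 28 days (16 left).
16 days into March → 16 March 1987.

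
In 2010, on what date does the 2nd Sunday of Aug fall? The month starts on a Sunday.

Aug 2010 begins on a Sunday, so the first Sunday is Aug 1.
The 2nd Sunday is 1 weeks later: 1 + 7 = 8.

Aug 8, 2010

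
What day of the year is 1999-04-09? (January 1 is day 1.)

Days in months before April: 31 + 28 + 31 = 90.
Plus 9 days into April → day 99.

99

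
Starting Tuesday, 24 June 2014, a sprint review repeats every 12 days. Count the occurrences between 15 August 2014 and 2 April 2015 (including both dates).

Occurrences land 12·i days after 24 June 2014 for i = 0, 1, 2, …
15 August 2014 is 52 days after the start; 52 ÷ 12 = 4 remainder 4; since the remainder is 4, round up to i = 5. First occurrence in the window: #6 on 23 August 2014 (5×12 = 60 days in).
2 April 2015 is 282 days after the start; 282 ÷ 12 = 23 remainder 6. Last occurrence in the window: #24 on 27 March 2015.
Occurrences #6 through #24: 19 in total.

19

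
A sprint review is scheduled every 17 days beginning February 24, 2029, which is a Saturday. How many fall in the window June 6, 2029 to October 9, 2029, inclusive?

8

Occurrences land 17·i days after February 24, 2029 for i = 0, 1, 2, …
June 6, 2029 is 102 days after the start; 102 ÷ 17 = 6 remainder 0. First occurrence in the window: #7 on June 6, 2029 (6×17 = 102 days in).
October 9, 2029 is 227 days after the start; 227 ÷ 17 = 13 remainder 6. Last occurrence in the window: #14 on October 3, 2029.
Occurrences #7 through #14: 8 in total.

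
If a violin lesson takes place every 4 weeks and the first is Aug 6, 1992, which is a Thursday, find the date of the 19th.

The 19th occurrence is 18 intervals after the first: 18 × 28 = 504 days after Aug 6, 1992.
Aug has 31 days — 25 days to the end of Aug leaves 479.
From end of Aug to end of 1992 is 122 days (357 left).
Jan has 31 days (326 left).
Feb has 28 days (298 left).
Mar has 31 days (267 left).
Apr has 30 days (237 left).
May has 31 days (206 left).
Jun has 30 days (176 left).
Jul has 31 days (145 left).
Aug has 31 days (114 left).
Sep has 30 days (84 left).
Oct has 31 days (53 left).
Nov has 30 days (23 left).
23 days into Dec → Dec 23, 1993.

Dec 23, 1993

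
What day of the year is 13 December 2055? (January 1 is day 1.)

Days in months before December: 31 + 28 + 31 + 30 + 31 + 30 + 31 + 31 + 30 + 31 + 30 = 334.
Plus 13 days into December → day 347.

347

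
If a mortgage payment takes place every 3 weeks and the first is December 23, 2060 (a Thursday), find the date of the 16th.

The 16th occurrence is 15 intervals after the first: 15 × 21 = 315 days after December 23, 2060.
December has 31 days — 8 days to the end of December leaves 307.
January has 31 days (276 left).
February has 28 days (248 left).
March has 31 days (217 left).
April has 30 days (187 left).
May has 31 days (156 left).
June has 30 days (126 left).
July has 31 days (95 left).
August has 31 days (64 left).
September has 30 days (34 left).
October has 31 days (3 left).
3 days into November → November 3, 2061.

November 3, 2061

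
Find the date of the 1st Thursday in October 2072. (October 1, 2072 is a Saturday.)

October 2072 begins on a Saturday, so the first Thursday is October 6 (5 days later).

2072-10-06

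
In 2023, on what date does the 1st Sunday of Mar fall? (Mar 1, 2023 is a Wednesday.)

Mar 2023 begins on a Wednesday, so the first Sunday is Mar 5 (4 days later).

Mar 5, 2023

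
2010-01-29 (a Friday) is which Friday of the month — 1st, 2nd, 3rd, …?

Day 29 falls in week ⌈29/7⌉ of the month.
Days 1–7 hold the 1st Friday, 8–14 the 2nd, 15–21 the 3rd, 22–28 the 4th, 29–31 the 5th.
29 is in the range for the 5th.

5th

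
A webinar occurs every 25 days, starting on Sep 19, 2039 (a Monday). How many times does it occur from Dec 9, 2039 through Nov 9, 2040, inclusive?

13

Occurrences land 25·i days after Sep 19, 2039 for i = 0, 1, 2, …
Dec 9, 2039 is 81 days after the start; 81 ÷ 25 = 3 remainder 6; since the remainder is 6, round up to i = 4. First occurrence in the window: #5 on Dec 28, 2039 (4×25 = 100 days in).
Nov 9, 2040 is 417 days after the start; 417 ÷ 25 = 16 remainder 17. Last occurrence in the window: #17 on Oct 23, 2040.
Occurrences #5 through #17: 13 in total.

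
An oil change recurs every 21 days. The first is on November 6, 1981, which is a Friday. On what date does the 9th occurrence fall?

April 23, 1982

The 9th occurrence is 8 intervals after the first: 8 × 21 = 168 days after November 6, 1981.
November has 30 days — 24 days to the end of November leaves 144.
December has 31 days (113 left).
January has 31 days (82 left).
February has 28 days (54 left).
March has 31 days (23 left).
23 days into April → April 23, 1982.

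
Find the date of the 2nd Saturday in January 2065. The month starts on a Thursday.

January 2065 begins on a Thursday, so the first Saturday is January 3 (2 days later).
The 2nd Saturday is 1 weeks later: 3 + 7 = 10.

January 10, 2065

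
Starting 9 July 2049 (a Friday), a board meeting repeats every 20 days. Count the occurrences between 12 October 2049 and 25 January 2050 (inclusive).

6

Occurrences land 20·i days after 9 July 2049 for i = 0, 1, 2, …
12 October 2049 is 95 days after the start; 95 ÷ 20 = 4 remainder 15; since the remainder is 15, round up to i = 5. First occurrence in the window: #6 on 17 October 2049 (5×20 = 100 days in).
25 January 2050 is 200 days after the start; 200 ÷ 20 = 10 remainder 0. Last occurrence in the window: #11 on 25 January 2050.
Occurrences #6 through #11: 6 in total.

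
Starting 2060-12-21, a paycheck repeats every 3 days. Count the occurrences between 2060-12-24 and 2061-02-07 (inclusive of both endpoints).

Occurrences land 3·i days after 2060-12-21 for i = 0, 1, 2, …
2060-12-24 is 3 days after the start; 3 ÷ 3 = 1 remainder 0. First occurrence in the window: #2 on 2060-12-24 (1×3 = 3 days in).
2061-02-07 is 48 days after the start; 48 ÷ 3 = 16 remainder 0. Last occurrence in the window: #17 on 2061-02-07.
Occurrences #2 through #17: 16 in total.

16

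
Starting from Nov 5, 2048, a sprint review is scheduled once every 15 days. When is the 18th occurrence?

The 18th occurrence is 17 intervals after the first: 17 × 15 = 255 days after Nov 5, 2048.
Nov has 30 days — 25 days to the end of Nov leaves 230.
Dec has 31 days (199 left).
Jan has 31 days (168 left).
Feb has 28 days (140 left).
Mar has 31 days (109 left).
Apr has 30 days (79 left).
May has 31 days (48 left).
Jun has 30 days (18 left).
18 days into Jul → Jul 18, 2049.

Jul 18, 2049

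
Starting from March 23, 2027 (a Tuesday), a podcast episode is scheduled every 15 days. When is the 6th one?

June 6, 2027

The 6th occurrence is 5 intervals after the first: 5 × 15 = 75 days after March 23, 2027.
March has 31 days — 8 days to the end of March leaves 67.
April has 30 days (37 left).
May has 31 days (6 left).
6 days into June → June 6, 2027.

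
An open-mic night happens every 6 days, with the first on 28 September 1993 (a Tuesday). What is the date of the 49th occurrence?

The 49th occurrence is 48 intervals after the first: 48 × 6 = 288 days after 28 September 1993.
September has 30 days — 2 days to the end of September leaves 286.
October has 31 days (255 left).
November has 30 days (225 left).
December has 31 days (194 left).
January has 31 days (163 left).
February has 28 days (135 left).
March has 31 days (104 left).
April has 30 days (74 left).
May has 31 days (43 left).
June has 30 days (13 left).
13 days into July → 13 July 1994.

13 July 1994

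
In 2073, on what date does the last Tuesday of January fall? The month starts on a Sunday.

January 2073 begins on a Sunday, so the first Tuesday is January 3 (2 days later).
January 2073 has 31 days. Adding weeks: 3, 10, 17, 24, 31 — the last one ≤ 31 is the 31st.

January 31, 2073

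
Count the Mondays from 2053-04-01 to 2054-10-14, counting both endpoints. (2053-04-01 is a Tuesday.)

80

2053-04-01 is a Tuesday; the first Monday on or after it is 2053-04-07 (6 days later).
From 2053-04-07 to 2054-10-14: 268 + 287 = 555 days (rest of 2053, to 2054-10-14 in 2054).
555 ÷ 7 = 79 full weeks with remainder 2, so 79 more Mondays after the first → 80.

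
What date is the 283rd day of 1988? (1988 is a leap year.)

October 9, 1988

January has 31 days (283 − 31 = 252 remain).
February has 29 days (252 − 29 = 223 remain).
March has 31 days (223 − 31 = 192 remain).
April has 30 days (192 − 30 = 162 remain).
May has 31 days (162 − 31 = 131 remain).
June has 30 days (131 − 30 = 101 remain).
July has 31 days (101 − 31 = 70 remain).
August has 31 days (70 − 31 = 39 remain).
September has 30 days (39 − 30 = 9 remain).
9 into October → October 9.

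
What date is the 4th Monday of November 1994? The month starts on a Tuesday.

November 1994 begins on a Tuesday, so the first Monday is November 7 (6 days later).
The 4th Monday is 3 weeks later: 7 + 21 = 28.

28 November 1994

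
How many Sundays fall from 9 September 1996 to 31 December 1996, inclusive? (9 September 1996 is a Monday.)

16

9 September 1996 is a Monday; the first Sunday on or after it is 15 September 1996 (6 days later).
From 15 September 1996 to 31 December 1996: 15 + 31 + 30 + 31 = 107 days (rest of September, October, November, December).
107 ÷ 7 = 15 full weeks with remainder 2, so 15 more Sundays after the first → 16.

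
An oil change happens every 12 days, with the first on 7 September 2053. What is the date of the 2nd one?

The 2nd occurrence is 1 interval after the first: 1 × 12 = 12 days after 7 September 2053.
12 days later is 19 September 2053.

19 September 2053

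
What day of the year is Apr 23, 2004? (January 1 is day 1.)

114

Days in months before Apr: 31 + 29 + 31 = 91.
Plus 23 days into Apr → day 114.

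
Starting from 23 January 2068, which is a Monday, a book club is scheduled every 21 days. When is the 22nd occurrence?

8 April 2069

The 22nd occurrence is 21 intervals after the first: 21 × 21 = 441 days after 23 January 2068.
January has 31 days — 8 days to the end of January leaves 433.
From end of January to end of 2068 is 335 days (98 left).
January has 31 days (67 left).
February has 28 days (39 left).
March has 31 days (8 left).
8 days into April → 8 April 2069.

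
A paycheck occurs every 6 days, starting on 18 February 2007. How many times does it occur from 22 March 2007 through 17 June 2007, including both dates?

14

Occurrences land 6·i days after 18 February 2007 for i = 0, 1, 2, …
22 March 2007 is 32 days after the start; 32 ÷ 6 = 5 remainder 2; since the remainder is 2, round up to i = 6. First occurrence in the window: #7 on 26 March 2007 (6×6 = 36 days in).
17 June 2007 is 119 days after the start; 119 ÷ 6 = 19 remainder 5. Last occurrence in the window: #20 on 12 June 2007.
Occurrences #7 through #20: 14 in total.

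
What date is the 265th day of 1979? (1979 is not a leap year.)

1979-09-22

January has 31 days (265 − 31 = 234 remain).
February has 28 days (234 − 28 = 206 remain).
March has 31 days (206 − 31 = 175 remain).
April has 30 days (175 − 30 = 145 remain).
May has 31 days (145 − 31 = 114 remain).
June has 30 days (114 − 30 = 84 remain).
July has 31 days (84 − 31 = 53 remain).
August has 31 days (53 − 31 = 22 remain).
22 into September → September 22.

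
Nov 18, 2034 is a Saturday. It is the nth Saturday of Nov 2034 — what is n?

3rd

Day 18 falls in week ⌈18/7⌉ of the month.
Days 1–7 hold the 1st Saturday, 8–14 the 2nd, 15–21 the 3rd, 22–28 the 4th, 29–31 the 5th.
18 is in the range for the 3rd.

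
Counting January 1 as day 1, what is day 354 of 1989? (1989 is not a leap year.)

Jan has 31 days (354 − 31 = 323 remain).
Feb has 28 days (323 − 28 = 295 remain).
Mar has 31 days (295 − 31 = 264 remain).
Apr has 30 days (264 − 30 = 234 remain).
May has 31 days (234 − 31 = 203 remain).
Jun has 30 days (203 − 30 = 173 remain).
Jul has 31 days (173 − 31 = 142 remain).
Aug has 31 days (142 − 31 = 111 remain).
Sep has 30 days (111 − 30 = 81 remain).
Oct has 31 days (81 − 31 = 50 remain).
Nov has 30 days (50 − 30 = 20 remain).
20 into Dec → Dec 20.

Dec 20, 1989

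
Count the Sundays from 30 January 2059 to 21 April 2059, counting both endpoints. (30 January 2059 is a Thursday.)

12

30 January 2059 is a Thursday; the first Sunday on or after it is 2 February 2059 (3 days later).
From 2 February 2059 to 21 April 2059: 26 + 31 + 21 = 78 days (rest of February, March, April).
78 ÷ 7 = 11 full weeks with remainder 1, so 11 more Sundays after the first → 12.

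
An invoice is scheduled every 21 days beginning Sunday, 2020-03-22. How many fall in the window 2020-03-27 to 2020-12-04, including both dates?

Occurrences land 21·i days after 2020-03-22 for i = 0, 1, 2, …
2020-03-27 is 5 days after the start; 5 ÷ 21 = 0 remainder 5; since the remainder is 5, round up to i = 1. First occurrence in the window: #2 on 2020-04-12 (1×21 = 21 days in).
2020-12-04 is 257 days after the start; 257 ÷ 21 = 12 remainder 5. Last occurrence in the window: #13 on 2020-11-29.
Occurrences #2 through #13: 12 in total.

12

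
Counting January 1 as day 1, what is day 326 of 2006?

January has 31 days (326 − 31 = 295 remain).
February has 28 days (295 − 28 = 267 remain).
March has 31 days (267 − 31 = 236 remain).
April has 30 days (236 − 30 = 206 remain).
May has 31 days (206 − 31 = 175 remain).
June has 30 days (175 − 30 = 145 remain).
July has 31 days (145 − 31 = 114 remain).
August has 31 days (114 − 31 = 83 remain).
September has 30 days (83 − 30 = 53 remain).
October has 31 days (53 − 31 = 22 remain).
22 into November → November 22.

2006-11-22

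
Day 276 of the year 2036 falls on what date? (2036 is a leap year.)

2 October 2036

January has 31 days (276 − 31 = 245 remain).
February has 29 days (245 − 29 = 216 remain).
March has 31 days (216 − 31 = 185 remain).
April has 30 days (185 − 30 = 155 remain).
May has 31 days (155 − 31 = 124 remain).
June has 30 days (124 − 30 = 94 remain).
July has 31 days (94 − 31 = 63 remain).
August has 31 days (63 − 31 = 32 remain).
September has 30 days (32 − 30 = 2 remain).
2 into October → October 2.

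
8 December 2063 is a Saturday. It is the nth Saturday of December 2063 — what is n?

2nd

Day 8 falls in week ⌈8/7⌉ of the month.
Days 1–7 hold the 1st Saturday, 8–14 the 2nd, 15–21 the 3rd, 22–28 the 4th, 29–31 the 5th.
8 is in the range for the 2nd.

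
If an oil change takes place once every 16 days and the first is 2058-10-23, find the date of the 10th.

The 10th occurrence is 9 intervals after the first: 9 × 16 = 144 days after 2058-10-23.
October has 31 days — 8 days to the end of October leaves 136.
November has 30 days (106 left).
December has 31 days (75 left).
January has 31 days (44 left).
February has 28 days (16 left).
16 days into March → 2059-03-16.

2059-03-16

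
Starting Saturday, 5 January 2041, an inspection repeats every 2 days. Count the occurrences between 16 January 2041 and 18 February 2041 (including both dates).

Occurrences land 2·i days after 5 January 2041 for i = 0, 1, 2, …
16 January 2041 is 11 days after the start; 11 ÷ 2 = 5 remainder 1; since the remainder is 1, round up to i = 6. First occurrence in the window: #7 on 17 January 2041 (6×2 = 12 days in).
18 February 2041 is 44 days after the start; 44 ÷ 2 = 22 remainder 0. Last occurrence in the window: #23 on 18 February 2041.
Occurrences #7 through #23: 17 in total.

17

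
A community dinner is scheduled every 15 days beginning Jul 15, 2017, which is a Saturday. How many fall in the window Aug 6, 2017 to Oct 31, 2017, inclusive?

6

Occurrences land 15·i days after Jul 15, 2017 for i = 0, 1, 2, …
Aug 6, 2017 is 22 days after the start; 22 ÷ 15 = 1 remainder 7; since the remainder is 7, round up to i = 2. First occurrence in the window: #3 on Aug 14, 2017 (2×15 = 30 days in).
Oct 31, 2017 is 108 days after the start; 108 ÷ 15 = 7 remainder 3. Last occurrence in the window: #8 on Oct 28, 2017.
Occurrences #3 through #8: 6 in total.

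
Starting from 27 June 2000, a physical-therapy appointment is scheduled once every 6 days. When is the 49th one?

11 April 2001

The 49th occurrence is 48 intervals after the first: 48 × 6 = 288 days after 27 June 2000.
June has 30 days — 3 days to the end of June leaves 285.
July has 31 days (254 left).
August has 31 days (223 left).
September has 30 days (193 left).
October has 31 days (162 left).
November has 30 days (132 left).
December has 31 days (101 left).
January has 31 days (70 left).
February has 28 days (42 left).
March has 31 days (11 left).
11 days into April → 11 April 2001.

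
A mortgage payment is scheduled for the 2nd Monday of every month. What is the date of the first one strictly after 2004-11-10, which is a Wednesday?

November 2004 starts on a Monday; its first Monday is the 1st, so the 2nd Monday is the 8th — 2004-11-08.
That is not after 2004-11-10, so look at December 2004.
December 2004 starts on a Wednesday; its first Monday is the 6th, so the 2nd Monday is the 13th — 2004-12-13.

2004-12-13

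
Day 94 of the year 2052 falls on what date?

3 April 2052

January has 31 days (94 − 31 = 63 remain).
February has 29 days (63 − 29 = 34 remain).
March has 31 days (34 − 31 = 3 remain).
3 into April → April 3.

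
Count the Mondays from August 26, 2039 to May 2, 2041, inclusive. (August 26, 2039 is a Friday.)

August 26, 2039 is a Friday; the first Monday on or after it is August 29, 2039 (3 days later).
From August 29, 2039 to May 2, 2041: 124 + 366 + 122 = 612 days (rest of 2039, 2040, to May 2, 2041 in 2041).
612 ÷ 7 = 87 full weeks with remainder 3, so 87 more Mondays after the first → 88.

88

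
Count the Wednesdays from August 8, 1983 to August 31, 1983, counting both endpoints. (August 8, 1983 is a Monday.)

4

August 8, 1983 is a Monday; the first Wednesday on or after it is August 10, 1983 (2 days later).
From August 10, 1983 to August 31, 1983 is 31 − 10 = 21 days.
21 ÷ 7 = 3 full weeks with remainder 0, so 3 more Wednesdays after the first → 4.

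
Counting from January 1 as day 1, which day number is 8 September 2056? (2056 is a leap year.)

Days in months before September: 31 + 29 + 31 + 30 + 31 + 30 + 31 + 31 = 244.
Plus 8 days into September → day 252.

252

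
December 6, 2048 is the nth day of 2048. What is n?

341

Days in months before December: 31 + 29 + 31 + 30 + 31 + 30 + 31 + 31 + 30 + 31 + 30 = 335.
Plus 6 days into December → day 341.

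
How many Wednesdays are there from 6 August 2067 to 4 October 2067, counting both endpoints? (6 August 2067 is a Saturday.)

6 August 2067 is a Saturday; the first Wednesday on or after it is 10 August 2067 (4 days later).
From 10 August 2067 to 4 October 2067: 21 + 30 + 4 = 55 days (rest of August, September, October).
55 ÷ 7 = 7 full weeks with remainder 6, so 7 more Wednesdays after the first → 8.

8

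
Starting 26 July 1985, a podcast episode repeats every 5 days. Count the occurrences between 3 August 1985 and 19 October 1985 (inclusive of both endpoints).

16

Occurrences land 5·i days after 26 July 1985 for i = 0, 1, 2, …
3 August 1985 is 8 days after the start; 8 ÷ 5 = 1 remainder 3; since the remainder is 3, round up to i = 2. First occurrence in the window: #3 on 5 August 1985 (2×5 = 10 days in).
19 October 1985 is 85 days after the start; 85 ÷ 5 = 17 remainder 0. Last occurrence in the window: #18 on 19 October 1985.
Occurrences #3 through #18: 16 in total.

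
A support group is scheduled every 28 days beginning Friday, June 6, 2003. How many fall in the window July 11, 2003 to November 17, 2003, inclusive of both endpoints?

4

Occurrences land 28·i days after June 6, 2003 for i = 0, 1, 2, …
July 11, 2003 is 35 days after the start; 35 ÷ 28 = 1 remainder 7; since the remainder is 7, round up to i = 2. First occurrence in the window: #3 on August 1, 2003 (2×28 = 56 days in).
November 17, 2003 is 164 days after the start; 164 ÷ 28 = 5 remainder 24. Last occurrence in the window: #6 on October 24, 2003.
Occurrences #3 through #6: 4 in total.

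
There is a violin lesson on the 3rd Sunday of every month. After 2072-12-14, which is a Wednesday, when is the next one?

2072-12-18

December 2072 starts on a Thursday; its first Sunday is the 4th, so the 3rd Sunday is the 18th — 2072-12-18.
2072-12-18 is after 2072-12-14, so that is the next one.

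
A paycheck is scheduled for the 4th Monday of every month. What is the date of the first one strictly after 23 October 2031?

October 2031 starts on a Wednesday; its first Monday is the 6th, so the 4th Monday is the 27th — 27 October 2031.
27 October 2031 is after 23 October 2031, so that is the next one.

27 October 2031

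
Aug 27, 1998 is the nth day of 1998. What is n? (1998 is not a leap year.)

239

Days in months before Aug: 31 + 28 + 31 + 30 + 31 + 30 + 31 = 212.
Plus 27 days into Aug → day 239.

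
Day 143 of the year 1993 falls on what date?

Jan has 31 days (143 − 31 = 112 remain).
Feb has 28 days (112 − 28 = 84 remain).
Mar has 31 days (84 − 31 = 53 remain).
Apr has 30 days (53 − 30 = 23 remain).
23 into May → May 23.

May 23, 1993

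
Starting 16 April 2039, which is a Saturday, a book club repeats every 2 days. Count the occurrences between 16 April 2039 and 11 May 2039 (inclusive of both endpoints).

Occurrences land 2·i days after 16 April 2039 for i = 0, 1, 2, …
The window opens on the start date, so the first occurrence inside is #1 on 16 April 2039.
11 May 2039 is 25 days after the start; 25 ÷ 2 = 12 remainder 1. Last occurrence in the window: #13 on 10 May 2039.
Occurrences #1 through #13: 13 in total.

13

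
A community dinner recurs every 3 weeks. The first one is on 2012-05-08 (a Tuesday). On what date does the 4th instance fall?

The 4th occurrence is 3 intervals after the first: 3 × 21 = 63 days after 2012-05-08.
May has 31 days — 23 days to the end of May leaves 40.
June has 30 days (10 left).
10 days into July → 2012-07-10.

2012-07-10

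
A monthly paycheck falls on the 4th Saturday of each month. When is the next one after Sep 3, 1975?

Sep 1975 starts on a Monday; its first Saturday is the 6th, so the 4th Saturday is the 27th — Sep 27, 1975.
Sep 27, 1975 is after Sep 3, 1975, so that is the next one.

Sep 27, 1975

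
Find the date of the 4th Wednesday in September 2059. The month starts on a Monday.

24 September 2059

September 2059 begins on a Monday, so the first Wednesday is September 3 (2 days later).
The 4th Wednesday is 3 weeks later: 3 + 21 = 24.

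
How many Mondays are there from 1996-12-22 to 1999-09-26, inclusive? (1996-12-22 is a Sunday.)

144

1996-12-22 is a Sunday; the first Monday on or after it is 1996-12-23 (1 day later).
From 1996-12-23 to 1999-09-26: 8 + 365 + 365 + 269 = 1007 days (rest of 1996, 1997, 1998, to 1999-09-26 in 1999).
1007 ÷ 7 = 143 full weeks with remainder 6, so 143 more Mondays after the first → 144.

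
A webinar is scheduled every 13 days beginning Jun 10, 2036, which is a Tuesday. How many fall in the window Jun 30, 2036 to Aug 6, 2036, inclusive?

3

Occurrences land 13·i days after Jun 10, 2036 for i = 0, 1, 2, …
Jun 30, 2036 is 20 days after the start; 20 ÷ 13 = 1 remainder 7; since the remainder is 7, round up to i = 2. First occurrence in the window: #3 on Jul 6, 2036 (2×13 = 26 days in).
Aug 6, 2036 is 57 days after the start; 57 ÷ 13 = 4 remainder 5. Last occurrence in the window: #5 on Aug 1, 2036.
Occurrences #3 through #5: 3 in total.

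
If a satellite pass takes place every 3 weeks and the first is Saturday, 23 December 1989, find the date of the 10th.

30 June 1990

The 10th occurrence is 9 intervals after the first: 9 × 21 = 189 days after 23 December 1989.
December has 31 days — 8 days to the end of December leaves 181.
January has 31 days (150 left).
February has 28 days (122 left).
March has 31 days (91 left).
April has 30 days (61 left).
May has 31 days (30 left).
30 days into June → 30 June 1990.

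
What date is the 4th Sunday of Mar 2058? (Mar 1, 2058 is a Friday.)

Mar 24, 2058

Mar 2058 begins on a Friday, so the first Sunday is Mar 3 (2 days later).
The 4th Sunday is 3 weeks later: 3 + 21 = 24.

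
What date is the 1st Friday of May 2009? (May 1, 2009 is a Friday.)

1 May 2009

May 2009 begins on a Friday, so the first Friday is May 1.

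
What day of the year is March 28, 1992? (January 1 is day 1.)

Days in months before March: 31 + 29 = 60.
Plus 28 days into March → day 88.

88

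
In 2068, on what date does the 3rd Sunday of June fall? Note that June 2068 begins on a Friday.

June 2068 begins on a Friday, so the first Sunday is June 3 (2 days later).
The 3rd Sunday is 2 weeks later: 3 + 14 = 17.

17 June 2068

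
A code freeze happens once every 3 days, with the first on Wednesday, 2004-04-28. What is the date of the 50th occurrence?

The 50th occurrence is 49 intervals after the first: 49 × 3 = 147 days after 2004-04-28.
April has 30 days — 2 days to the end of April leaves 145.
May has 31 days (114 left).
June has 30 days (84 left).
July has 31 days (53 left).
August has 31 days (22 left).
22 days into September → 2004-09-22.

2004-09-22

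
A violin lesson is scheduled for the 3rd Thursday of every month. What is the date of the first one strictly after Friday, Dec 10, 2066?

Dec 2066 starts on a Wednesday; its first Thursday is the 2nd, so the 3rd Thursday is the 16th — Dec 16, 2066.
Dec 16, 2066 is after Dec 10, 2066, so that is the next one.

Dec 16, 2066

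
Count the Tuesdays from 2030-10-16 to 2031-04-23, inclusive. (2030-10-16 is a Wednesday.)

27

2030-10-16 is a Wednesday; the first Tuesday on or after it is 2030-10-22 (6 days later).
From 2030-10-22 to 2031-04-23: 9 + 30 + 31 + 31 + 28 + 31 + 23 = 183 days (rest of October, November, December, January, February, March, April).
183 ÷ 7 = 26 full weeks with remainder 1, so 26 more Tuesdays after the first → 27.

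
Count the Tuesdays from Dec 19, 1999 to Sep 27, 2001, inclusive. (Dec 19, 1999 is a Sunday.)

93

Dec 19, 1999 is a Sunday; the first Tuesday on or after it is Dec 21, 1999 (2 days later).
From Dec 21, 1999 to Sep 27, 2001: 10 + 366 + 270 = 646 days (rest of 1999, 2000, to Sep 27, 2001 in 2001).
646 ÷ 7 = 92 full weeks with remainder 2, so 92 more Tuesdays after the first → 93.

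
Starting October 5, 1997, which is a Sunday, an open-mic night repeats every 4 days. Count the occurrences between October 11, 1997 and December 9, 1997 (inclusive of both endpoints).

15

Occurrences land 4·i days after October 5, 1997 for i = 0, 1, 2, …
October 11, 1997 is 6 days after the start; 6 ÷ 4 = 1 remainder 2; since the remainder is 2, round up to i = 2. First occurrence in the window: #3 on October 13, 1997 (2×4 = 8 days in).
December 9, 1997 is 65 days after the start; 65 ÷ 4 = 16 remainder 1. Last occurrence in the window: #17 on December 8, 1997.
Occurrences #3 through #17: 15 in total.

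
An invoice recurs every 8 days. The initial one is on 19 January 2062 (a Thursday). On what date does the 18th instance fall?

4 June 2062

The 18th occurrence is 17 intervals after the first: 17 × 8 = 136 days after 19 January 2062.
January has 31 days — 12 days to the end of January leaves 124.
February has 28 days (96 left).
March has 31 days (65 left).
April has 30 days (35 left).
May has 31 days (4 left).
4 days into June → 4 June 2062.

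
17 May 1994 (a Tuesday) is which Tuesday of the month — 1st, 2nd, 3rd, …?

Day 17 falls in week ⌈17/7⌉ of the month.
Days 1–7 hold the 1st Tuesday, 8–14 the 2nd, 15–21 the 3rd, 22–28 the 4th, 29–31 the 5th.
17 is in the range for the 3rd.

3rd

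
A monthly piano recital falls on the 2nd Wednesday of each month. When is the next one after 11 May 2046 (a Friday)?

13 June 2046

May 2046 starts on a Tuesday; its first Wednesday is the 2nd, so the 2nd Wednesday is the 9th — 9 May 2046.
That is not after 11 May 2046, so look at June 2046.
June 2046 starts on a Friday; its first Wednesday is the 6th, so the 2nd Wednesday is the 13th — 13 June 2046.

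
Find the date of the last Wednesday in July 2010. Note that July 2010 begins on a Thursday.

July 28, 2010

July 2010 begins on a Thursday, so the first Wednesday is July 7 (6 days later).
July 2010 has 31 days. Adding weeks: 7, 14, 21, 28 — the last one ≤ 31 is the 28th.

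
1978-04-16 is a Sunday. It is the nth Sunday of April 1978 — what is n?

3rd

Day 16 falls in week ⌈16/7⌉ of the month.
Days 1–7 hold the 1st Sunday, 8–14 the 2nd, 15–21 the 3rd, 22–28 the 4th, 29–31 the 5th.
16 is in the range for the 3rd.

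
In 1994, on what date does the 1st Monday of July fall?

The first Monday of July 1994 is July 4.

4 July 1994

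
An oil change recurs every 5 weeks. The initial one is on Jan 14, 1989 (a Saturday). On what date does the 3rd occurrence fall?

Mar 25, 1989

The 3rd occurrence is 2 intervals after the first: 2 × 35 = 70 days after Jan 14, 1989.
Jan has 31 days — 17 days to the end of Jan leaves 53.
Feb has 28 days (25 left).
25 days into Mar → Mar 25, 1989.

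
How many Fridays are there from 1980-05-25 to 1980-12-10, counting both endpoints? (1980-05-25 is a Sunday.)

1980-05-25 is a Sunday; the first Friday on or after it is 1980-05-30 (5 days later).
From 1980-05-30 to 1980-12-10: 1 + 30 + 31 + 31 + 30 + 31 + 30 + 10 = 194 days (rest of May, June, July, August, September, October, November, December).
194 ÷ 7 = 27 full weeks with remainder 5, so 27 more Fridays after the first → 28.

28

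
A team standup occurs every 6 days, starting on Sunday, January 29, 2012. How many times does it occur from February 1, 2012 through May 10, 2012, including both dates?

17

Occurrences land 6·i days after January 29, 2012 for i = 0, 1, 2, …
February 1, 2012 is 3 days after the start; 3 ÷ 6 = 0 remainder 3; since the remainder is 3, round up to i = 1. First occurrence in the window: #2 on February 4, 2012 (1×6 = 6 days in).
May 10, 2012 is 102 days after the start; 102 ÷ 6 = 17 remainder 0. Last occurrence in the window: #18 on May 10, 2012.
Occurrences #2 through #18: 17 in total.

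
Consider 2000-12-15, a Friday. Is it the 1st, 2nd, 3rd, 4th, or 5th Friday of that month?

Day 15 falls in week ⌈15/7⌉ of the month.
Days 1–7 hold the 1st Friday, 8–14 the 2nd, 15–21 the 3rd, 22–28 the 4th, 29–31 the 5th.
15 is in the range for the 3rd.

3rd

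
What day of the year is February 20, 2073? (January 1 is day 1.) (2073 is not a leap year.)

Days in months before February: 31 = 31.
Plus 20 days into February → day 51.

51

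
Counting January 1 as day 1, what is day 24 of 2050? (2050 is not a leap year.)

24 into January → January 24.

January 24, 2050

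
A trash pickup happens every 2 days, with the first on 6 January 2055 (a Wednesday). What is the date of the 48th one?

The 48th occurrence is 47 intervals after the first: 47 × 2 = 94 days after 6 January 2055.
January has 31 days — 25 days to the end of January leaves 69.
February has 28 days (41 left).
March has 31 days (10 left).
10 days into April → 10 April 2055.

10 April 2055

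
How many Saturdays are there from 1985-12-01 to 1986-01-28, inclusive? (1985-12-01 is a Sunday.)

8

1985-12-01 is a Sunday; the first Saturday on or after it is 1985-12-07 (6 days later).
From 1985-12-07 to 1986-01-28: 24 + 28 = 52 days (rest of December, January).
52 ÷ 7 = 7 full weeks with remainder 3, so 7 more Saturdays after the first → 8.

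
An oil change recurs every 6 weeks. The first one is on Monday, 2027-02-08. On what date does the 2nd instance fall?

The 2nd occurrence is 1 interval after the first: 1 × 42 = 42 days after 2027-02-08.
February has 28 days — 20 days to the end of February leaves 22.
22 days into March → 2027-03-22.

2027-03-22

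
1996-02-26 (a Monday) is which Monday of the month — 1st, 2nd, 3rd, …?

Day 26 falls in week ⌈26/7⌉ of the month.
Days 1–7 hold the 1st Monday, 8–14 the 2nd, 15–21 the 3rd, 22–28 the 4th, 29–31 the 5th.
26 is in the range for the 4th.

4th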